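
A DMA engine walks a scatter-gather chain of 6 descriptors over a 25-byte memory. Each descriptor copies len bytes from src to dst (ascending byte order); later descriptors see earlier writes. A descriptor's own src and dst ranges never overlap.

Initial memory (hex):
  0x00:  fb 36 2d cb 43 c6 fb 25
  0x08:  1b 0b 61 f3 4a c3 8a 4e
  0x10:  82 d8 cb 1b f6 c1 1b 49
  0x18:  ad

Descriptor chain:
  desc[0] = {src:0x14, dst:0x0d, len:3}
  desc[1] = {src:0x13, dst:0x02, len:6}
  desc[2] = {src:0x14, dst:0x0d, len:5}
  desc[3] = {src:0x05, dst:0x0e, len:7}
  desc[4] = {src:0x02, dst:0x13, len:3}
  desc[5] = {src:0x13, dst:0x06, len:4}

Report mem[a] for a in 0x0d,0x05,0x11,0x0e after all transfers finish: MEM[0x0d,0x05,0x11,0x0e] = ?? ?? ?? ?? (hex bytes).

MEM[0x0d,0x05,0x11,0x0e] = f6 1b 1b 1b

#0 dst[0x0d+3] := {0xf6,0xc1,0x1b}
#1 dst[0x02+6] := {0x1b,0xf6,0xc1,0x1b,0x49,0xad}
#2 dst[0x0d+5] := {0xf6,0xc1,0x1b,0x49,0xad}
#3 dst[0x0e+7] := {0x1b,0x49,0xad,0x1b,0x0b,0x61,0xf3}
#4 dst[0x13+3] := {0x1b,0xf6,0xc1}
#5 dst[0x06+4] := {0x1b,0xf6,0xc1,0x1b}
query mem[0x0d]=0xf6, mem[0x05]=0x1b, mem[0x11]=0x1b, mem[0x0e]=0x1b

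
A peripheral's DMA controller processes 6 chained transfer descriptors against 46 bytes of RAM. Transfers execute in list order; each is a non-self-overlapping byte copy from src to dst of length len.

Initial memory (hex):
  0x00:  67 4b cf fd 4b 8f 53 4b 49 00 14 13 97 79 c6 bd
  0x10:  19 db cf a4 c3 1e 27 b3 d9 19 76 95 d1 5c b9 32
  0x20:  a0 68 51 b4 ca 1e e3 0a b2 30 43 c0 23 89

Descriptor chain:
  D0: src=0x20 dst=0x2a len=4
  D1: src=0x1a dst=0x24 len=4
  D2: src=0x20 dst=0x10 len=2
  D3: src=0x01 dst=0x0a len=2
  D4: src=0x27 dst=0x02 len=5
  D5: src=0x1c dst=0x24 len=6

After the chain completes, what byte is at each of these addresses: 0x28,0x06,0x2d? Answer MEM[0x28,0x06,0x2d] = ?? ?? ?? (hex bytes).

[0] 0x20->0x2a len=4 : a0 68 51 b4
[1] 0x1a->0x24 len=4 : 76 95 d1 5c
[2] 0x20->0x10 len=2 : a0 68
[3] 0x01->0x0a len=2 : 4b cf
[4] 0x27->0x02 len=5 : 5c b2 30 a0 68
[5] 0x1c->0x24 len=6 : d1 5c b9 32 a0 68
query mem[0x28]=0xa0, mem[0x06]=0x68, mem[0x2d]=0xb4

MEM[0x28,0x06,0x2d] = a0 68 b4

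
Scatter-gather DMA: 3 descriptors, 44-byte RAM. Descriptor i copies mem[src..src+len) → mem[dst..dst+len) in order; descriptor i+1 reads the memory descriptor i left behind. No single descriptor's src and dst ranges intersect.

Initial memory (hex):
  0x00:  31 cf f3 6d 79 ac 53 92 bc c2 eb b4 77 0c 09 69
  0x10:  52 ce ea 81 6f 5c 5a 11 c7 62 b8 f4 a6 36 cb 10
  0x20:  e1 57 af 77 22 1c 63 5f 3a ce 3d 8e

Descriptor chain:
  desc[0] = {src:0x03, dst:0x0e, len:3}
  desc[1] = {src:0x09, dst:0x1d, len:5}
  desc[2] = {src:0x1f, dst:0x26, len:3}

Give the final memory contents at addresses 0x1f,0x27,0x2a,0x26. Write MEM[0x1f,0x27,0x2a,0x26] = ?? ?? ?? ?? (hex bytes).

#0 dst[0x0e+3] := {0x6d,0x79,0xac}
#1 dst[0x1d+5] := {0xc2,0xeb,0xb4,0x77,0x0c}
#2 dst[0x26+3] := {0xb4,0x77,0x0c}
query mem[0x1f]=0xb4, mem[0x27]=0x77, mem[0x2a]=0x3d, mem[0x26]=0xb4

MEM[0x1f,0x27,0x2a,0x26] = b4 77 3d b4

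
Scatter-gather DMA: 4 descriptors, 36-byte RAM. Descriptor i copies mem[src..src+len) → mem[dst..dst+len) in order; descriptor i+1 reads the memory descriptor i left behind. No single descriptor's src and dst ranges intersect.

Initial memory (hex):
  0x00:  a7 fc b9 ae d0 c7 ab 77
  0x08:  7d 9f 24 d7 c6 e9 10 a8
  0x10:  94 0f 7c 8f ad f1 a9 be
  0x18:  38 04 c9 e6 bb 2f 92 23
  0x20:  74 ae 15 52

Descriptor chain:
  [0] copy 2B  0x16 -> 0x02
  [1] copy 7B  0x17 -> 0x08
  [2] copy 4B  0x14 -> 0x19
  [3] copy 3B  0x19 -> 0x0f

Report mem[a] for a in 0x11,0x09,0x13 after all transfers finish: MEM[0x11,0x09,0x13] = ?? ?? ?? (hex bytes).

MEM[0x11,0x09,0x13] = a9 38 8f

[0] 0x16->0x02 len=2 : a9 be
[1] 0x17->0x08 len=7 : be 38 04 c9 e6 bb 2f
[2] 0x14->0x19 len=4 : ad f1 a9 be
[3] 0x19->0x0f len=3 : ad f1 a9
query mem[0x11]=0xa9, mem[0x09]=0x38, mem[0x13]=0x8f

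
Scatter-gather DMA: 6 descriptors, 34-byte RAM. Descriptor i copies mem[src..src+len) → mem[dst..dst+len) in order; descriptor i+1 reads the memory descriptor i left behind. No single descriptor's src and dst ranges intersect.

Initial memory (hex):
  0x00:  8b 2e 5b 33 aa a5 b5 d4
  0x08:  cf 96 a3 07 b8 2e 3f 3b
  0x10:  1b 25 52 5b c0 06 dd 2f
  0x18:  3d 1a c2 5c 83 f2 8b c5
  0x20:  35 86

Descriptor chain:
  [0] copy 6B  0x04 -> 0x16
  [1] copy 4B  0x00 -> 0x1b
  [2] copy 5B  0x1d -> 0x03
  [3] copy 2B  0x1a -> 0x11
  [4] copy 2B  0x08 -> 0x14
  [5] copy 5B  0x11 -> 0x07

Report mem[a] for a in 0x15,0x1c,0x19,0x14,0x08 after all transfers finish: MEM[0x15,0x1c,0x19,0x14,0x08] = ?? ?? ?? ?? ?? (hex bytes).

MEM[0x15,0x1c,0x19,0x14,0x08] = 96 2e d4 cf 8b

#0 dst[0x16+6] := {0xaa,0xa5,0xb5,0xd4,0xcf,0x96}
#1 dst[0x1b+4] := {0x8b,0x2e,0x5b,0x33}
#2 dst[0x03+5] := {0x5b,0x33,0xc5,0x35,0x86}
#3 dst[0x11+2] := {0xcf,0x8b}
#4 dst[0x14+2] := {0xcf,0x96}
#5 dst[0x07+5] := {0xcf,0x8b,0x5b,0xcf,0x96}
query mem[0x15]=0x96, mem[0x1c]=0x2e, mem[0x19]=0xd4, mem[0x14]=0xcf, mem[0x08]=0x8b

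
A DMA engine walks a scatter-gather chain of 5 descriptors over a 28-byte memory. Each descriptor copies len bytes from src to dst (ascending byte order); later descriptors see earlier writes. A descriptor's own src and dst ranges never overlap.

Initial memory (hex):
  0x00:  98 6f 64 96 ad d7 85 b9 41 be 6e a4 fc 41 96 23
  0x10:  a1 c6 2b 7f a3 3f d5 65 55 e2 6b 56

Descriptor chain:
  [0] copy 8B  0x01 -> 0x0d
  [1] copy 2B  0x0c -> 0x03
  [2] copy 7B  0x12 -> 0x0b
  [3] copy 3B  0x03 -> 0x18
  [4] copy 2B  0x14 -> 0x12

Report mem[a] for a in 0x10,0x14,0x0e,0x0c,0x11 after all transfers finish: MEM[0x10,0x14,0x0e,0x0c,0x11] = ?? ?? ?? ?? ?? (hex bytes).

MEM[0x10,0x14,0x0e,0x0c,0x11] = 65 41 3f b9 55

  after D0: wrote 8B at 0x0d = 6f6496add785b941
  after D1: wrote 2B at 0x03 = fc6f
  after D2: wrote 7B at 0x0b = 85b9413fd56555
  after D3: wrote 3B at 0x18 = fc6fd7
  after D4: wrote 2B at 0x12 = 413f
query mem[0x10]=0x65, mem[0x14]=0x41, mem[0x0e]=0x3f, mem[0x0c]=0xb9, mem[0x11]=0x55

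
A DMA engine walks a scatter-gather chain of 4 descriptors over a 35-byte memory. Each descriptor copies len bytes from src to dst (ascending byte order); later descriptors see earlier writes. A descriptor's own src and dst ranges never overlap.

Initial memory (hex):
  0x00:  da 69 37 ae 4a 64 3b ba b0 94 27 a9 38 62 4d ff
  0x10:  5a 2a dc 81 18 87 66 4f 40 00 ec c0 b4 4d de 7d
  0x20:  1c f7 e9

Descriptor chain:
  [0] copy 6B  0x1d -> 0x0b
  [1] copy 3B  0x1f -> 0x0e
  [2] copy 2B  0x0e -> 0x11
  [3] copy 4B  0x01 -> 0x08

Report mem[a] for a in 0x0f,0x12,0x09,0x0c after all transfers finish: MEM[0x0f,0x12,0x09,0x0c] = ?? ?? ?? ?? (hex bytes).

MEM[0x0f,0x12,0x09,0x0c] = 1c 1c 37 de

D0: mem[0x0b..0x10] <- [4d de 7d 1c f7 e9]
D1: mem[0x0e..0x10] <- [7d 1c f7]
D2: mem[0x11..0x12] <- [7d 1c]
D3: mem[0x08..0x0b] <- [69 37 ae 4a]
query mem[0x0f]=0x1c, mem[0x12]=0x1c, mem[0x09]=0x37, mem[0x0c]=0xde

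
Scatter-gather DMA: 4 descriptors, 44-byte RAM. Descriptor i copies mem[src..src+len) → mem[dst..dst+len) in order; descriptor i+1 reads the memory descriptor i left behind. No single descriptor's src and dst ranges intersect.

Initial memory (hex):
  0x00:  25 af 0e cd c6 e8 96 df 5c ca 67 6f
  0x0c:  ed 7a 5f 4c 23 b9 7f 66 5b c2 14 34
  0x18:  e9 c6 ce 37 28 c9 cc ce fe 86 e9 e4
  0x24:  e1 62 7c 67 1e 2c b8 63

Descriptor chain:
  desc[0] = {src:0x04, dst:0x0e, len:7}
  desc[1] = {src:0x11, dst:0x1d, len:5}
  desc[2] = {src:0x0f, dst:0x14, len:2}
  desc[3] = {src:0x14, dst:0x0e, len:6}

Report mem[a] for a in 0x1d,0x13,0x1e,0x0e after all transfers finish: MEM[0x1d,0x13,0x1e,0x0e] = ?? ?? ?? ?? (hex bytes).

MEM[0x1d,0x13,0x1e,0x0e] = df c6 5c e8

D0: mem[0x0e..0x14] <- [c6 e8 96 df 5c ca 67]
D1: mem[0x1d..0x21] <- [df 5c ca 67 c2]
D2: mem[0x14..0x15] <- [e8 96]
D3: mem[0x0e..0x13] <- [e8 96 14 34 e9 c6]
query mem[0x1d]=0xdf, mem[0x13]=0xc6, mem[0x1e]=0x5c, mem[0x0e]=0xe8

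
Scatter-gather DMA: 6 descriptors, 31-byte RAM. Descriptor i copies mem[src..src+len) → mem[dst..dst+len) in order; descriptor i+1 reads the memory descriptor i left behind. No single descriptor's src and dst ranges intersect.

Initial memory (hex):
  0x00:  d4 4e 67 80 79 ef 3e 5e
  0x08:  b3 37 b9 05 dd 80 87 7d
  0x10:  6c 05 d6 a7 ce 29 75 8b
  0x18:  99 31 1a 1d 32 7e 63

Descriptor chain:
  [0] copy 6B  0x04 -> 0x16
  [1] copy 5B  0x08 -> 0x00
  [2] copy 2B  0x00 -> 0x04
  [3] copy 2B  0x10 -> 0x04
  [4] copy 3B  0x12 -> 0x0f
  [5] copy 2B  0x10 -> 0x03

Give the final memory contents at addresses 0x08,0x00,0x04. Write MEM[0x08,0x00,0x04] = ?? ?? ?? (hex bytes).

MEM[0x08,0x00,0x04] = b3 b3 ce

D0: mem[0x16..0x1b] <- [79 ef 3e 5e b3 37]
D1: mem[0x00..0x04] <- [b3 37 b9 05 dd]
D2: mem[0x04..0x05] <- [b3 37]
D3: mem[0x04..0x05] <- [6c 05]
D4: mem[0x0f..0x11] <- [d6 a7 ce]
D5: mem[0x03..0x04] <- [a7 ce]
query mem[0x08]=0xb3, mem[0x00]=0xb3, mem[0x04]=0xce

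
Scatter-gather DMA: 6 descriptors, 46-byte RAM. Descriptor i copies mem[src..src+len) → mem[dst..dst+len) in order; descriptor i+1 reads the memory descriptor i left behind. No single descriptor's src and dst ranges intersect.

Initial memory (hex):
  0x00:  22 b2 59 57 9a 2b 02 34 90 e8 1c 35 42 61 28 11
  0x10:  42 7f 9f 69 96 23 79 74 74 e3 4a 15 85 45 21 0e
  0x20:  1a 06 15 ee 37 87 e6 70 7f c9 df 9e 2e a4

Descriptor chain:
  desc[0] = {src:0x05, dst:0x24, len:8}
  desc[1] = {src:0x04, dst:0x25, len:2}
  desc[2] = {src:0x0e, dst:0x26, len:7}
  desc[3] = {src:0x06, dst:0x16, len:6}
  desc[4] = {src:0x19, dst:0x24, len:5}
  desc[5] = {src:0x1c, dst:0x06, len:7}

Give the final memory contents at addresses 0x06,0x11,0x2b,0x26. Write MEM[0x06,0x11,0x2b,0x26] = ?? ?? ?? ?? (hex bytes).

  after D0: wrote 8B at 0x24 = 2b023490e81c3542
  after D1: wrote 2B at 0x25 = 9a2b
  after D2: wrote 7B at 0x26 = 2811427f9f6996
  after D3: wrote 6B at 0x16 = 023490e81c35
  after D4: wrote 5B at 0x24 = e81c358545
  after D5: wrote 7B at 0x06 = 8545210e1a0615
query mem[0x06]=0x85, mem[0x11]=0x7f, mem[0x2b]=0x69, mem[0x26]=0x35

MEM[0x06,0x11,0x2b,0x26] = 85 7f 69 35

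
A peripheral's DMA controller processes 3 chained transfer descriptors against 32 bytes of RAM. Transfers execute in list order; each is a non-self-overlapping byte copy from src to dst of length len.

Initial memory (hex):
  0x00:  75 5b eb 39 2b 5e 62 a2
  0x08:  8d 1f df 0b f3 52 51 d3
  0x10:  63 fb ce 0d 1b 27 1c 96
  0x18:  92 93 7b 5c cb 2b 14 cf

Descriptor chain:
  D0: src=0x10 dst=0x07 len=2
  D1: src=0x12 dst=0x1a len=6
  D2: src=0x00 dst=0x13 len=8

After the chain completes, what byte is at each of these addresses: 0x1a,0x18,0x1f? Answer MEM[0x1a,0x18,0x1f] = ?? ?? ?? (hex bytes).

#0 dst[0x07+2] := {0x63,0xfb}
#1 dst[0x1a+6] := {0xce,0x0d,0x1b,0x27,0x1c,0x96}
#2 dst[0x13+8] := {0x75,0x5b,0xeb,0x39,0x2b,0x5e,0x62,0x63}
query mem[0x1a]=0x63, mem[0x18]=0x5e, mem[0x1f]=0x96

MEM[0x1a,0x18,0x1f] = 63 5e 96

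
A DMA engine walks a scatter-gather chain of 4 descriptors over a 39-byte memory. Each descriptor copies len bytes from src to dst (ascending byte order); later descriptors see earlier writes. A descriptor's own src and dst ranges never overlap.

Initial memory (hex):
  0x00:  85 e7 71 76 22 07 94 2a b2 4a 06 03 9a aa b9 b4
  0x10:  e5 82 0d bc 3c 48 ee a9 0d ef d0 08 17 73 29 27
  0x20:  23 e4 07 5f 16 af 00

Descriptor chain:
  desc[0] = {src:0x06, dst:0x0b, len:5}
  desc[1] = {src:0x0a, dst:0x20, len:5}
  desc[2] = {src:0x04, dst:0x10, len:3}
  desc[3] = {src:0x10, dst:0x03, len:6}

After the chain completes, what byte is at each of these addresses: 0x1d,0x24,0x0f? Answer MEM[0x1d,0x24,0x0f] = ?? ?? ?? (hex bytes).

D0: mem[0x0b..0x0f] <- [94 2a b2 4a 06]
D1: mem[0x20..0x24] <- [06 94 2a b2 4a]
D2: mem[0x10..0x12] <- [22 07 94]
D3: mem[0x03..0x08] <- [22 07 94 bc 3c 48]
query mem[0x1d]=0x73, mem[0x24]=0x4a, mem[0x0f]=0x06

MEM[0x1d,0x24,0x0f] = 73 4a 06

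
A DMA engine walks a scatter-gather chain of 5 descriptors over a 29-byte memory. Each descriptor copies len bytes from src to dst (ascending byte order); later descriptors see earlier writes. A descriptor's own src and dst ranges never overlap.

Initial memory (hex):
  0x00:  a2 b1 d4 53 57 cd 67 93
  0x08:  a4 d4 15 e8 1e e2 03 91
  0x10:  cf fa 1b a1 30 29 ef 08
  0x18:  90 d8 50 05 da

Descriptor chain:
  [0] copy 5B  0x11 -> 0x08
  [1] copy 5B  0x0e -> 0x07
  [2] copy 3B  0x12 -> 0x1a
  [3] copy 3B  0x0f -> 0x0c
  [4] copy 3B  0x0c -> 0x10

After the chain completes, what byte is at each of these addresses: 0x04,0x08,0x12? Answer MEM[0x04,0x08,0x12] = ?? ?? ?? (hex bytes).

[0] 0x11->0x08 len=5 : fa 1b a1 30 29
[1] 0x0e->0x07 len=5 : 03 91 cf fa 1b
[2] 0x12->0x1a len=3 : 1b a1 30
[3] 0x0f->0x0c len=3 : 91 cf fa
[4] 0x0c->0x10 len=3 : 91 cf fa
query mem[0x04]=0x57, mem[0x08]=0x91, mem[0x12]=0xfa

MEM[0x04,0x08,0x12] = 57 91 fa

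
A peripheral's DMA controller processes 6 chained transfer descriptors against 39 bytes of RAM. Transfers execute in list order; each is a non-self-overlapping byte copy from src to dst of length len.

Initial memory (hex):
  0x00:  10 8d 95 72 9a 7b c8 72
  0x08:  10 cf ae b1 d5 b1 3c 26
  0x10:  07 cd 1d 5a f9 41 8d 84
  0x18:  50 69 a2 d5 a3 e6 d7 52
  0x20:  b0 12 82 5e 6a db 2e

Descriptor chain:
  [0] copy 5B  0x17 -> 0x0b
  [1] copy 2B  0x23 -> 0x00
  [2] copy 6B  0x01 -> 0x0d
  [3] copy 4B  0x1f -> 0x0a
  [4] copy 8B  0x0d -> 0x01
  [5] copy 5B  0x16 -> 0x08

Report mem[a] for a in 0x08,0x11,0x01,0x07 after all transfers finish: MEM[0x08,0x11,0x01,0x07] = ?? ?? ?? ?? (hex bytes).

MEM[0x08,0x11,0x01,0x07] = 8d 7b 82 5a

[0] 0x17->0x0b len=5 : 84 50 69 a2 d5
[1] 0x23->0x00 len=2 : 5e 6a
[2] 0x01->0x0d len=6 : 6a 95 72 9a 7b c8
[3] 0x1f->0x0a len=4 : 52 b0 12 82
[4] 0x0d->0x01 len=8 : 82 95 72 9a 7b c8 5a f9
[5] 0x16->0x08 len=5 : 8d 84 50 69 a2
query mem[0x08]=0x8d, mem[0x11]=0x7b, mem[0x01]=0x82, mem[0x07]=0x5a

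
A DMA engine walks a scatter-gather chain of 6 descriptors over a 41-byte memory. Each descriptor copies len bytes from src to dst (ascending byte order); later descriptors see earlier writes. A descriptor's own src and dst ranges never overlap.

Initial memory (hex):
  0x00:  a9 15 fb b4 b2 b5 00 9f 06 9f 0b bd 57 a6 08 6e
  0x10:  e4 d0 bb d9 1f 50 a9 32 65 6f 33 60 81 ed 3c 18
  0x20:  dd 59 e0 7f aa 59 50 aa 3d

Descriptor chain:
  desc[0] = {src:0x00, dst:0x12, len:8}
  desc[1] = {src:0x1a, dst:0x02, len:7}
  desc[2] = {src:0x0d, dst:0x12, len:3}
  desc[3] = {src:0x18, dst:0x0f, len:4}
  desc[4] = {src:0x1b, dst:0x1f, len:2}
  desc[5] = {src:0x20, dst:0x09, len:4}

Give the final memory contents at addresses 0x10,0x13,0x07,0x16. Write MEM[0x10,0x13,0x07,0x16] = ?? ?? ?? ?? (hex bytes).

MEM[0x10,0x13,0x07,0x16] = 9f 08 18 b2

#0 dst[0x12+8] := {0xa9,0x15,0xfb,0xb4,0xb2,0xb5,0x00,0x9f}
#1 dst[0x02+7] := {0x33,0x60,0x81,0xed,0x3c,0x18,0xdd}
#2 dst[0x12+3] := {0xa6,0x08,0x6e}
#3 dst[0x0f+4] := {0x00,0x9f,0x33,0x60}
#4 dst[0x1f+2] := {0x60,0x81}
#5 dst[0x09+4] := {0x81,0x59,0xe0,0x7f}
query mem[0x10]=0x9f, mem[0x13]=0x08, mem[0x07]=0x18, mem[0x16]=0xb2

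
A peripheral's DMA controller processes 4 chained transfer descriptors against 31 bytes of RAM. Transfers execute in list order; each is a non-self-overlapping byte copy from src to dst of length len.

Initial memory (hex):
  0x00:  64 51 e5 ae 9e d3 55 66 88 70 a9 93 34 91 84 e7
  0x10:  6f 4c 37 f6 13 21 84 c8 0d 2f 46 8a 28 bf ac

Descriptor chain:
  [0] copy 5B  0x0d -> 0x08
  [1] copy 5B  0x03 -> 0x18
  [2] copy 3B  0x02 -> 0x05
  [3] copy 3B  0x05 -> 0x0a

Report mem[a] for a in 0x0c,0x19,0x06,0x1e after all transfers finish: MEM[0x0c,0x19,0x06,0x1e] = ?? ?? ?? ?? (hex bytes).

MEM[0x0c,0x19,0x06,0x1e] = 9e 9e ae ac

  after D0: wrote 5B at 0x08 = 9184e76f4c
  after D1: wrote 5B at 0x18 = ae9ed35566
  after D2: wrote 3B at 0x05 = e5ae9e
  after D3: wrote 3B at 0x0a = e5ae9e
query mem[0x0c]=0x9e, mem[0x19]=0x9e, mem[0x06]=0xae, mem[0x1e]=0xac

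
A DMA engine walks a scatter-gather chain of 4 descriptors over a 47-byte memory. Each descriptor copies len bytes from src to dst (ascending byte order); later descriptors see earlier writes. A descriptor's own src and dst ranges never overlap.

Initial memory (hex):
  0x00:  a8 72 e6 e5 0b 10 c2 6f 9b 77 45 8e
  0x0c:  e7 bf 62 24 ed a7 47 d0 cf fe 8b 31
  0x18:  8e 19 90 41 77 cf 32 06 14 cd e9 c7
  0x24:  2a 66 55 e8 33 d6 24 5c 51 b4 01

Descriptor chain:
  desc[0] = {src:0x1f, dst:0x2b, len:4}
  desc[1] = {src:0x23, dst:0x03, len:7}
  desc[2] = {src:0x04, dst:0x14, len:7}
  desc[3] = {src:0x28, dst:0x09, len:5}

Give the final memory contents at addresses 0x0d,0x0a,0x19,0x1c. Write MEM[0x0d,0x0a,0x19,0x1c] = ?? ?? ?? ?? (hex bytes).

MEM[0x0d,0x0a,0x19,0x1c] = 14 d6 d6 77

[0] 0x1f->0x2b len=4 : 06 14 cd e9
[1] 0x23->0x03 len=7 : c7 2a 66 55 e8 33 d6
[2] 0x04->0x14 len=7 : 2a 66 55 e8 33 d6 45
[3] 0x28->0x09 len=5 : 33 d6 24 06 14
query mem[0x0d]=0x14, mem[0x0a]=0xd6, mem[0x19]=0xd6, mem[0x1c]=0x77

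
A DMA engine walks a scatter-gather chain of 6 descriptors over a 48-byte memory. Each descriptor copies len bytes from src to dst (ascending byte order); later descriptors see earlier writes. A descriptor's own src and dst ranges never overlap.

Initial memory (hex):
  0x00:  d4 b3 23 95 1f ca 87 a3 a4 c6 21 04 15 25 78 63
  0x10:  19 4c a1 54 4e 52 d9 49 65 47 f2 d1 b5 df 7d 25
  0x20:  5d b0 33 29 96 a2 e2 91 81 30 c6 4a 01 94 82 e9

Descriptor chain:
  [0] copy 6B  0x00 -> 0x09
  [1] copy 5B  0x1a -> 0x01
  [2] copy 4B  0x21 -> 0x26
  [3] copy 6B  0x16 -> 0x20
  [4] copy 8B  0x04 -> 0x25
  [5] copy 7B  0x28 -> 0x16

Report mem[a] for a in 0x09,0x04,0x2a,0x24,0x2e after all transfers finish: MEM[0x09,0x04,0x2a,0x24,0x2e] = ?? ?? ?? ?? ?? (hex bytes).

#0 dst[0x09+6] := {0xd4,0xb3,0x23,0x95,0x1f,0xca}
#1 dst[0x01+5] := {0xf2,0xd1,0xb5,0xdf,0x7d}
#2 dst[0x26+4] := {0xb0,0x33,0x29,0x96}
#3 dst[0x20+6] := {0xd9,0x49,0x65,0x47,0xf2,0xd1}
#4 dst[0x25+8] := {0xdf,0x7d,0x87,0xa3,0xa4,0xd4,0xb3,0x23}
#5 dst[0x16+7] := {0xa3,0xa4,0xd4,0xb3,0x23,0x94,0x82}
query mem[0x09]=0xd4, mem[0x04]=0xdf, mem[0x2a]=0xd4, mem[0x24]=0xf2, mem[0x2e]=0x82

MEM[0x09,0x04,0x2a,0x24,0x2e] = d4 df d4 f2 82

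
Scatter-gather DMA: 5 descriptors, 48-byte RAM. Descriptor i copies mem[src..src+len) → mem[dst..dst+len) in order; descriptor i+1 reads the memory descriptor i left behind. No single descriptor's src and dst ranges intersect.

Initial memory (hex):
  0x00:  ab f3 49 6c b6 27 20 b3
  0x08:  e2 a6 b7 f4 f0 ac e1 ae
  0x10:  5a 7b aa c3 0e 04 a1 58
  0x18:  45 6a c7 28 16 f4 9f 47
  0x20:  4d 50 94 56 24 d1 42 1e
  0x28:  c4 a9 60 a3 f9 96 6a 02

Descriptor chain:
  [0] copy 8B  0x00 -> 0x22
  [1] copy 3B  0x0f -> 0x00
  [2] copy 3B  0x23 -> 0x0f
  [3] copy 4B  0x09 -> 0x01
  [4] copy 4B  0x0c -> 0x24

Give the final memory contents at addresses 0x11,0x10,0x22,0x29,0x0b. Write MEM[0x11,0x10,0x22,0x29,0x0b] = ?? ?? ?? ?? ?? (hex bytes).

MEM[0x11,0x10,0x22,0x29,0x0b] = 6c 49 ab b3 f4

  after D0: wrote 8B at 0x22 = abf3496cb62720b3
  after D1: wrote 3B at 0x00 = ae5a7b
  after D2: wrote 3B at 0x0f = f3496c
  after D3: wrote 4B at 0x01 = a6b7f4f0
  after D4: wrote 4B at 0x24 = f0ace1f3
query mem[0x11]=0x6c, mem[0x10]=0x49, mem[0x22]=0xab, mem[0x29]=0xb3, mem[0x0b]=0xf4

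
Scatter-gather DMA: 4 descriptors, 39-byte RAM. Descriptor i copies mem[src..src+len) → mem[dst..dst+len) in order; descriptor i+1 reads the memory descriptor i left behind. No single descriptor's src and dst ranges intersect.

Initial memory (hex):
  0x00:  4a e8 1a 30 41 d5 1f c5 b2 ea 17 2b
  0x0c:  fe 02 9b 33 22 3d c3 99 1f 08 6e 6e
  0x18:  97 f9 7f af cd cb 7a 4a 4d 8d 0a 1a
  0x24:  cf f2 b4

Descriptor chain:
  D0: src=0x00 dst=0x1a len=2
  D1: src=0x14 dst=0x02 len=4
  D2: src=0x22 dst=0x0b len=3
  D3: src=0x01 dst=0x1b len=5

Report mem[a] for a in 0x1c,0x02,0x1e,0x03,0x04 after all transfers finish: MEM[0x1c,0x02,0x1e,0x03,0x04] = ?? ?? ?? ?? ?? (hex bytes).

#0 dst[0x1a+2] := {0x4a,0xe8}
#1 dst[0x02+4] := {0x1f,0x08,0x6e,0x6e}
#2 dst[0x0b+3] := {0x0a,0x1a,0xcf}
#3 dst[0x1b+5] := {0xe8,0x1f,0x08,0x6e,0x6e}
query mem[0x1c]=0x1f, mem[0x02]=0x1f, mem[0x1e]=0x6e, mem[0x03]=0x08, mem[0x04]=0x6e

MEM[0x1c,0x02,0x1e,0x03,0x04] = 1f 1f 6e 08 6e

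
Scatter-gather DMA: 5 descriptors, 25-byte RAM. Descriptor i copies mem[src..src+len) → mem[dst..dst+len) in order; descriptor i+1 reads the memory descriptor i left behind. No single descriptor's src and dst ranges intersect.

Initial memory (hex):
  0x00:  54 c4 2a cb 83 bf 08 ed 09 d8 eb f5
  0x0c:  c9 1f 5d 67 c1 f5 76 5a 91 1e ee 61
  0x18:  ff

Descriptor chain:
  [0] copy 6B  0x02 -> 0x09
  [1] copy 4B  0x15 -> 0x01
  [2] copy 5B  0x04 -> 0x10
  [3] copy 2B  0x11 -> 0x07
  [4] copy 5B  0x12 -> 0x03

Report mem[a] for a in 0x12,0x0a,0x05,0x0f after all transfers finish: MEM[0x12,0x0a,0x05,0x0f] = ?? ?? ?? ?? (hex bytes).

  after D0: wrote 6B at 0x09 = 2acb83bf08ed
  after D1: wrote 4B at 0x01 = 1eee61ff
  after D2: wrote 5B at 0x10 = ffbf08ed09
  after D3: wrote 2B at 0x07 = bf08
  after D4: wrote 5B at 0x03 = 08ed091eee
query mem[0x12]=0x08, mem[0x0a]=0xcb, mem[0x05]=0x09, mem[0x0f]=0x67

MEM[0x12,0x0a,0x05,0x0f] = 08 cb 09 67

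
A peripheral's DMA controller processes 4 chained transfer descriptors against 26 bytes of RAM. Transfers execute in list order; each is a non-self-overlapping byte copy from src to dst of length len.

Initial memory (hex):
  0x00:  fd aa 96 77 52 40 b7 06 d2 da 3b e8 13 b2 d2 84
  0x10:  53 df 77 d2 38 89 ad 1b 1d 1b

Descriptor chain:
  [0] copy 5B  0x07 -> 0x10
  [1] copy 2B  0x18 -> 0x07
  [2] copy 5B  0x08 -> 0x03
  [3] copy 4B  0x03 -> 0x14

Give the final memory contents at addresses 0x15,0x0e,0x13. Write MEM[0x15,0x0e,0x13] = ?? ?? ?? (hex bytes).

MEM[0x15,0x0e,0x13] = da d2 3b

[0] 0x07->0x10 len=5 : 06 d2 da 3b e8
[1] 0x18->0x07 len=2 : 1d 1b
[2] 0x08->0x03 len=5 : 1b da 3b e8 13
[3] 0x03->0x14 len=4 : 1b da 3b e8
query mem[0x15]=0xda, mem[0x0e]=0xd2, mem[0x13]=0x3b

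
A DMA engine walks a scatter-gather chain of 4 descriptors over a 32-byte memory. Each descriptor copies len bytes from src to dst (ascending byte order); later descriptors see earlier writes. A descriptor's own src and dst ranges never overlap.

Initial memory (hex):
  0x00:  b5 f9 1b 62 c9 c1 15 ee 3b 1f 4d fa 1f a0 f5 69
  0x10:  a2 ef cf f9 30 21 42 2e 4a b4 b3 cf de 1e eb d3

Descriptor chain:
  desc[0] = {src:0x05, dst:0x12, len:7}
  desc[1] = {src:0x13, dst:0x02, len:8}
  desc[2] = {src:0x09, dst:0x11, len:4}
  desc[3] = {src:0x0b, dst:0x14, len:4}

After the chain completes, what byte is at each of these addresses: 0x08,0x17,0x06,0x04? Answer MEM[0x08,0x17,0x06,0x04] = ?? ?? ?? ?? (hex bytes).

D0: mem[0x12..0x18] <- [c1 15 ee 3b 1f 4d fa]
D1: mem[0x02..0x09] <- [15 ee 3b 1f 4d fa b4 b3]
D2: mem[0x11..0x14] <- [b3 4d fa 1f]
D3: mem[0x14..0x17] <- [fa 1f a0 f5]
query mem[0x08]=0xb4, mem[0x17]=0xf5, mem[0x06]=0x4d, mem[0x04]=0x3b

MEM[0x08,0x17,0x06,0x04] = b4 f5 4d 3b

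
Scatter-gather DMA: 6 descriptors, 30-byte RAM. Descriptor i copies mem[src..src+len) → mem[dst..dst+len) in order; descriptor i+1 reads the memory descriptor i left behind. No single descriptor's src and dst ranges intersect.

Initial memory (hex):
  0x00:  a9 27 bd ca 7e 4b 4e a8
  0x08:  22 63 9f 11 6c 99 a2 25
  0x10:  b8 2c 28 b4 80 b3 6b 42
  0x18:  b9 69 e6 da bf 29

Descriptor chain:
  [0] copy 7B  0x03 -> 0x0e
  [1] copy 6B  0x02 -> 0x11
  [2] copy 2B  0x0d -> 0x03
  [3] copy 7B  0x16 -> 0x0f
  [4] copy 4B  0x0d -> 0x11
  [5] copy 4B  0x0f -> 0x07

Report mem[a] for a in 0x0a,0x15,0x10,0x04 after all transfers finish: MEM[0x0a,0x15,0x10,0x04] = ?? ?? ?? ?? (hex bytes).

[0] 0x03->0x0e len=7 : ca 7e 4b 4e a8 22 63
[1] 0x02->0x11 len=6 : bd ca 7e 4b 4e a8
[2] 0x0d->0x03 len=2 : 99 ca
[3] 0x16->0x0f len=7 : a8 42 b9 69 e6 da bf
[4] 0x0d->0x11 len=4 : 99 ca a8 42
[5] 0x0f->0x07 len=4 : a8 42 99 ca
query mem[0x0a]=0xca, mem[0x15]=0xbf, mem[0x10]=0x42, mem[0x04]=0xca

MEM[0x0a,0x15,0x10,0x04] = ca bf 42 ca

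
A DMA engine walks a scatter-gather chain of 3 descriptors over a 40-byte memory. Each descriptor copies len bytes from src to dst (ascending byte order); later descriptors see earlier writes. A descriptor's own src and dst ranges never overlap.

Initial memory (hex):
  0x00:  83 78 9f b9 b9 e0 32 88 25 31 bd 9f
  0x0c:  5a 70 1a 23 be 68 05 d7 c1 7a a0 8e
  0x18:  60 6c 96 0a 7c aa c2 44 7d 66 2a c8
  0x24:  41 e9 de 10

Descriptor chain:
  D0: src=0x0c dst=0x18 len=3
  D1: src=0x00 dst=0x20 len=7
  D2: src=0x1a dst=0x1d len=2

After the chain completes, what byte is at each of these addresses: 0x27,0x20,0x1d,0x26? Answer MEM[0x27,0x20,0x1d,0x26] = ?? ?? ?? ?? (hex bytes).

#0 dst[0x18+3] := {0x5a,0x70,0x1a}
#1 dst[0x20+7] := {0x83,0x78,0x9f,0xb9,0xb9,0xe0,0x32}
#2 dst[0x1d+2] := {0x1a,0x0a}
query mem[0x27]=0x10, mem[0x20]=0x83, mem[0x1d]=0x1a, mem[0x26]=0x32

MEM[0x27,0x20,0x1d,0x26] = 10 83 1a 32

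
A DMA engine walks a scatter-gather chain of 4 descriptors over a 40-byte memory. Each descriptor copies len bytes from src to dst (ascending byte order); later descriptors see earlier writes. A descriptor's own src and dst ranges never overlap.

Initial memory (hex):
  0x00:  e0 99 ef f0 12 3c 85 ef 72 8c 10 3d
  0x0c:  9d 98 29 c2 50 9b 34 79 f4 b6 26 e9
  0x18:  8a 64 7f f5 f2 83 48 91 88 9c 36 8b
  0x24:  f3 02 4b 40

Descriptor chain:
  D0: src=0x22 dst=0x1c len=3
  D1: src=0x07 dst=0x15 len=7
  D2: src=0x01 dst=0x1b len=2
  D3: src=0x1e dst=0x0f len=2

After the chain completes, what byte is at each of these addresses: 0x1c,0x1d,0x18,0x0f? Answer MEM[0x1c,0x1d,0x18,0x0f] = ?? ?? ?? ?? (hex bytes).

MEM[0x1c,0x1d,0x18,0x0f] = ef 8b 10 f3

[0] 0x22->0x1c len=3 : 36 8b f3
[1] 0x07->0x15 len=7 : ef 72 8c 10 3d 9d 98
[2] 0x01->0x1b len=2 : 99 ef
[3] 0x1e->0x0f len=2 : f3 91
query mem[0x1c]=0xef, mem[0x1d]=0x8b, mem[0x18]=0x10, mem[0x0f]=0xf3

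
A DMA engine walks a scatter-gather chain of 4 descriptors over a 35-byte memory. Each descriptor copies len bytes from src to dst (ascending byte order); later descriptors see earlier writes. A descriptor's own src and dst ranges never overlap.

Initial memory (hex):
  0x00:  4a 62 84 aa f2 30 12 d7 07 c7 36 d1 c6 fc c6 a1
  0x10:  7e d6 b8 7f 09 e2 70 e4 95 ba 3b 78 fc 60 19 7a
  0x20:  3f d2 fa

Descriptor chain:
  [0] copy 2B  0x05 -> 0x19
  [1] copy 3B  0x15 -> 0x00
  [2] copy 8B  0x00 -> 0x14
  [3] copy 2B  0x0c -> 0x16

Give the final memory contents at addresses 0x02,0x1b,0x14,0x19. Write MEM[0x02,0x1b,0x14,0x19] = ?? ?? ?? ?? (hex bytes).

MEM[0x02,0x1b,0x14,0x19] = e4 d7 e2 30

D0: mem[0x19..0x1a] <- [30 12]
D1: mem[0x00..0x02] <- [e2 70 e4]
D2: mem[0x14..0x1b] <- [e2 70 e4 aa f2 30 12 d7]
D3: mem[0x16..0x17] <- [c6 fc]
query mem[0x02]=0xe4, mem[0x1b]=0xd7, mem[0x14]=0xe2, mem[0x19]=0x30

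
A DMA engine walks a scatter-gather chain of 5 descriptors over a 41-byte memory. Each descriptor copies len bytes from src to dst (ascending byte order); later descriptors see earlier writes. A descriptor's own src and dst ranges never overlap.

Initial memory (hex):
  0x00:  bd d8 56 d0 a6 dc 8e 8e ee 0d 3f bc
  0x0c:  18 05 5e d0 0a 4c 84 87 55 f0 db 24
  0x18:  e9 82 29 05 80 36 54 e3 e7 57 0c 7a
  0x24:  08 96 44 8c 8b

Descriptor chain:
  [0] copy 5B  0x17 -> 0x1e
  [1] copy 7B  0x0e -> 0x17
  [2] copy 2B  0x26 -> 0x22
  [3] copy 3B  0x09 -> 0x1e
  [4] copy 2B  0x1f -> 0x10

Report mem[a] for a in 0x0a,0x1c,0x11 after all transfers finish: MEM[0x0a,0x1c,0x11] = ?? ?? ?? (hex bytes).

#0 dst[0x1e+5] := {0x24,0xe9,0x82,0x29,0x05}
#1 dst[0x17+7] := {0x5e,0xd0,0x0a,0x4c,0x84,0x87,0x55}
#2 dst[0x22+2] := {0x44,0x8c}
#3 dst[0x1e+3] := {0x0d,0x3f,0xbc}
#4 dst[0x10+2] := {0x3f,0xbc}
query mem[0x0a]=0x3f, mem[0x1c]=0x87, mem[0x11]=0xbc

MEM[0x0a,0x1c,0x11] = 3f 87 bc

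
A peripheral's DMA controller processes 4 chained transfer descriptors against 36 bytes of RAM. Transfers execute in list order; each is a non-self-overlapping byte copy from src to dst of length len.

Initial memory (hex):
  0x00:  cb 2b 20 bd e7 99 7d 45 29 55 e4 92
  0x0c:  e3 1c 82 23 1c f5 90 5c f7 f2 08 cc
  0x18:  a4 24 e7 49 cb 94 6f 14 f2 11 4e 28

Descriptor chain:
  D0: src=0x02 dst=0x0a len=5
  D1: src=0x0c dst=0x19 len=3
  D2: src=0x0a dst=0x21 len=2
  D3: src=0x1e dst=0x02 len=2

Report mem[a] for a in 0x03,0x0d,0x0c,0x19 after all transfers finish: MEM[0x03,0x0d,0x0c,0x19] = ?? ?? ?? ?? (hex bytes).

[0] 0x02->0x0a len=5 : 20 bd e7 99 7d
[1] 0x0c->0x19 len=3 : e7 99 7d
[2] 0x0a->0x21 len=2 : 20 bd
[3] 0x1e->0x02 len=2 : 6f 14
query mem[0x03]=0x14, mem[0x0d]=0x99, mem[0x0c]=0xe7, mem[0x19]=0xe7

MEM[0x03,0x0d,0x0c,0x19] = 14 99 e7 e7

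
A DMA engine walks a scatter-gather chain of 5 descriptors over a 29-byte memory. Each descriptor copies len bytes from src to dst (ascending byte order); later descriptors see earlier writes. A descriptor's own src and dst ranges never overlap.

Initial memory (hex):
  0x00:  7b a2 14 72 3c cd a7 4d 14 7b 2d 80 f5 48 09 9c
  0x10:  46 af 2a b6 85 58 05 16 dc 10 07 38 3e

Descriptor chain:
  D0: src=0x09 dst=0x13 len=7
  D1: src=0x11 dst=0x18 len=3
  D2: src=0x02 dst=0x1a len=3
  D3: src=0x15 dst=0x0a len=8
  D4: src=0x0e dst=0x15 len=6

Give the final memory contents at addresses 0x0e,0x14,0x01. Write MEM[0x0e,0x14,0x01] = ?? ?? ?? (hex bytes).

D0: mem[0x13..0x19] <- [7b 2d 80 f5 48 09 9c]
D1: mem[0x18..0x1a] <- [af 2a 7b]
D2: mem[0x1a..0x1c] <- [14 72 3c]
D3: mem[0x0a..0x11] <- [80 f5 48 af 2a 14 72 3c]
D4: mem[0x15..0x1a] <- [2a 14 72 3c 2a 7b]
query mem[0x0e]=0x2a, mem[0x14]=0x2d, mem[0x01]=0xa2

MEM[0x0e,0x14,0x01] = 2a 2d a2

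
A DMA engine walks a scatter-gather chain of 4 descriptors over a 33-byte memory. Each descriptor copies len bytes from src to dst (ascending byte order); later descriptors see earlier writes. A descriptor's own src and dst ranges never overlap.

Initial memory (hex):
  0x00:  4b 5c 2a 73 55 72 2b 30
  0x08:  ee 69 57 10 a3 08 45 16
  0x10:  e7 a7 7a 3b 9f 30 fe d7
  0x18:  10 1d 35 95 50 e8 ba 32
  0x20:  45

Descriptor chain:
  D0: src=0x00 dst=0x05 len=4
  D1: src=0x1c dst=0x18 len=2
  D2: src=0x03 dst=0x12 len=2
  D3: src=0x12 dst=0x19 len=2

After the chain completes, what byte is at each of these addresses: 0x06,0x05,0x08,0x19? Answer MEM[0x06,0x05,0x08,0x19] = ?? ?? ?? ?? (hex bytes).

MEM[0x06,0x05,0x08,0x19] = 5c 4b 73 73

D0: mem[0x05..0x08] <- [4b 5c 2a 73]
D1: mem[0x18..0x19] <- [50 e8]
D2: mem[0x12..0x13] <- [73 55]
D3: mem[0x19..0x1a] <- [73 55]
query mem[0x06]=0x5c, mem[0x05]=0x4b, mem[0x08]=0x73, mem[0x19]=0x73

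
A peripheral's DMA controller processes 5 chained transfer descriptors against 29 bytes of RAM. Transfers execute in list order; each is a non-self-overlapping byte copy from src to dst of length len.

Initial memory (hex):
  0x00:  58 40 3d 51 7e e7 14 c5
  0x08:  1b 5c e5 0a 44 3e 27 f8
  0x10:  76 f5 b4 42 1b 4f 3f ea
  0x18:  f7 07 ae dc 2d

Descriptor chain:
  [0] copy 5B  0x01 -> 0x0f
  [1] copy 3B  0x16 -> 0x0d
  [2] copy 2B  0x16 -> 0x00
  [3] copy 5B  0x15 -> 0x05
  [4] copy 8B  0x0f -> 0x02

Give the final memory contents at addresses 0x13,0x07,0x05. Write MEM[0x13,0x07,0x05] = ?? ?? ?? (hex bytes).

#0 dst[0x0f+5] := {0x40,0x3d,0x51,0x7e,0xe7}
#1 dst[0x0d+3] := {0x3f,0xea,0xf7}
#2 dst[0x00+2] := {0x3f,0xea}
#3 dst[0x05+5] := {0x4f,0x3f,0xea,0xf7,0x07}
#4 dst[0x02+8] := {0xf7,0x3d,0x51,0x7e,0xe7,0x1b,0x4f,0x3f}
query mem[0x13]=0xe7, mem[0x07]=0x1b, mem[0x05]=0x7e

MEM[0x13,0x07,0x05] = e7 1b 7e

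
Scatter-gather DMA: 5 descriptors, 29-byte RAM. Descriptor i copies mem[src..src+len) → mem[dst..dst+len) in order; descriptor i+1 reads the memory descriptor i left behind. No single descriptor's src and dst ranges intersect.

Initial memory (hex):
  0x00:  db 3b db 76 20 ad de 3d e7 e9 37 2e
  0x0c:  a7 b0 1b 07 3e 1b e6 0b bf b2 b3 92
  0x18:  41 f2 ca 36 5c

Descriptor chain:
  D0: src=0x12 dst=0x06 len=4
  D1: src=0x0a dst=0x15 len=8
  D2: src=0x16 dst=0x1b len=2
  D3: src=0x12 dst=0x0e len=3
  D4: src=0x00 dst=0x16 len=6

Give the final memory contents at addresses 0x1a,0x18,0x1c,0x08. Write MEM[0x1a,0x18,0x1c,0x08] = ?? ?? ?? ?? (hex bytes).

MEM[0x1a,0x18,0x1c,0x08] = 20 db a7 bf

[0] 0x12->0x06 len=4 : e6 0b bf b2
[1] 0x0a->0x15 len=8 : 37 2e a7 b0 1b 07 3e 1b
[2] 0x16->0x1b len=2 : 2e a7
[3] 0x12->0x0e len=3 : e6 0b bf
[4] 0x00->0x16 len=6 : db 3b db 76 20 ad
query mem[0x1a]=0x20, mem[0x18]=0xdb, mem[0x1c]=0xa7, mem[0x08]=0xbf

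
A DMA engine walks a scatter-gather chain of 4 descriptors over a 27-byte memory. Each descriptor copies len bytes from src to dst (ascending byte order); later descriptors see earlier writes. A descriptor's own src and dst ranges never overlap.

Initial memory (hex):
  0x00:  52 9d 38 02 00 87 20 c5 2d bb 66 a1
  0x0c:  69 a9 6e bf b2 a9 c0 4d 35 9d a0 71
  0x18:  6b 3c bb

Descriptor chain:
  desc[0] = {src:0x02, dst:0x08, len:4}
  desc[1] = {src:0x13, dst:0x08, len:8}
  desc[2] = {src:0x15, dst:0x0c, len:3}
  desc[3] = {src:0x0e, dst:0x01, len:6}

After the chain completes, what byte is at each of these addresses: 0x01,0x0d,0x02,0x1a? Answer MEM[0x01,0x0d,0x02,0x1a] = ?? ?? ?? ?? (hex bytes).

D0: mem[0x08..0x0b] <- [38 02 00 87]
D1: mem[0x08..0x0f] <- [4d 35 9d a0 71 6b 3c bb]
D2: mem[0x0c..0x0e] <- [9d a0 71]
D3: mem[0x01..0x06] <- [71 bb b2 a9 c0 4d]
query mem[0x01]=0x71, mem[0x0d]=0xa0, mem[0x02]=0xbb, mem[0x1a]=0xbb

MEM[0x01,0x0d,0x02,0x1a] = 71 a0 bb bb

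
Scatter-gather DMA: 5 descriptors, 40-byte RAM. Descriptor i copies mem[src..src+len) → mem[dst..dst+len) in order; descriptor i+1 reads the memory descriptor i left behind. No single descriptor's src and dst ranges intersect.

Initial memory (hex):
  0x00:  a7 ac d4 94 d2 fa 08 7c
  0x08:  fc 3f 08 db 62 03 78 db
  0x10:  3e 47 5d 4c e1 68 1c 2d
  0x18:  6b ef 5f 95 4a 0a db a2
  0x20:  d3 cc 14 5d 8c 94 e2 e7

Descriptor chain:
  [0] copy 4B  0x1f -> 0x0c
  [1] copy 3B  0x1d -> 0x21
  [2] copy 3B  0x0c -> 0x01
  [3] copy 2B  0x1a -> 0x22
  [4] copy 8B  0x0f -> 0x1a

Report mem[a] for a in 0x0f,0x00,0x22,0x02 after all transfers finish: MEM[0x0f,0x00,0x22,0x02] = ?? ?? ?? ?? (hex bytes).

MEM[0x0f,0x00,0x22,0x02] = 14 a7 5f d3

  after D0: wrote 4B at 0x0c = a2d3cc14
  after D1: wrote 3B at 0x21 = 0adba2
  after D2: wrote 3B at 0x01 = a2d3cc
  after D3: wrote 2B at 0x22 = 5f95
  after D4: wrote 8B at 0x1a = 143e475d4ce1681c
query mem[0x0f]=0x14, mem[0x00]=0xa7, mem[0x22]=0x5f, mem[0x02]=0xd3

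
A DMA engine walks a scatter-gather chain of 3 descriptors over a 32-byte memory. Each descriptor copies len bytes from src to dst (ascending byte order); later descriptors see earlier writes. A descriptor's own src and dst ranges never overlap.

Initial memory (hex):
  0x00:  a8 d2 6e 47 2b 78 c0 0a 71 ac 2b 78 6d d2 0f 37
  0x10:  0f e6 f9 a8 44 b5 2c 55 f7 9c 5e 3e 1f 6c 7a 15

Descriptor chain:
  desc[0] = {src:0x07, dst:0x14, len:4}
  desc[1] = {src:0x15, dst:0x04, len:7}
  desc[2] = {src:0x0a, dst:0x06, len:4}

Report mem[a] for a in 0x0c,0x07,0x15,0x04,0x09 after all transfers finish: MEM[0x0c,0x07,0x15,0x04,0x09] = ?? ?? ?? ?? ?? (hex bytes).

MEM[0x0c,0x07,0x15,0x04,0x09] = 6d 78 71 71 d2

#0 dst[0x14+4] := {0x0a,0x71,0xac,0x2b}
#1 dst[0x04+7] := {0x71,0xac,0x2b,0xf7,0x9c,0x5e,0x3e}
#2 dst[0x06+4] := {0x3e,0x78,0x6d,0xd2}
query mem[0x0c]=0x6d, mem[0x07]=0x78, mem[0x15]=0x71, mem[0x04]=0x71, mem[0x09]=0xd2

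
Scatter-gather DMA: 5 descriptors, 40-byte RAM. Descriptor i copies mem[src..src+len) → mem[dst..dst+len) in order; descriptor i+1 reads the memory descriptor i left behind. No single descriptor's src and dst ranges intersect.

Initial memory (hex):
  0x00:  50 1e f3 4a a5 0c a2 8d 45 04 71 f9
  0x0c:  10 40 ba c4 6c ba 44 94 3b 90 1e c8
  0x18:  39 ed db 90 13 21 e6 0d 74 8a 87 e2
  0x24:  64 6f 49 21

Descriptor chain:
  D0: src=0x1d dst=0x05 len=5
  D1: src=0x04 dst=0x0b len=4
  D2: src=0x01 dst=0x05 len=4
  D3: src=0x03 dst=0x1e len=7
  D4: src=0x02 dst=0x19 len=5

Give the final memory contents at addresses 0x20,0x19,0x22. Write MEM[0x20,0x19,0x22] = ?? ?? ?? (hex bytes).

  after D0: wrote 5B at 0x05 = 21e60d748a
  after D1: wrote 4B at 0x0b = a521e60d
  after D2: wrote 4B at 0x05 = 1ef34aa5
  after D3: wrote 7B at 0x1e = 4aa51ef34aa58a
  after D4: wrote 5B at 0x19 = f34aa51ef3
query mem[0x20]=0x1e, mem[0x19]=0xf3, mem[0x22]=0x4a

MEM[0x20,0x19,0x22] = 1e f3 4a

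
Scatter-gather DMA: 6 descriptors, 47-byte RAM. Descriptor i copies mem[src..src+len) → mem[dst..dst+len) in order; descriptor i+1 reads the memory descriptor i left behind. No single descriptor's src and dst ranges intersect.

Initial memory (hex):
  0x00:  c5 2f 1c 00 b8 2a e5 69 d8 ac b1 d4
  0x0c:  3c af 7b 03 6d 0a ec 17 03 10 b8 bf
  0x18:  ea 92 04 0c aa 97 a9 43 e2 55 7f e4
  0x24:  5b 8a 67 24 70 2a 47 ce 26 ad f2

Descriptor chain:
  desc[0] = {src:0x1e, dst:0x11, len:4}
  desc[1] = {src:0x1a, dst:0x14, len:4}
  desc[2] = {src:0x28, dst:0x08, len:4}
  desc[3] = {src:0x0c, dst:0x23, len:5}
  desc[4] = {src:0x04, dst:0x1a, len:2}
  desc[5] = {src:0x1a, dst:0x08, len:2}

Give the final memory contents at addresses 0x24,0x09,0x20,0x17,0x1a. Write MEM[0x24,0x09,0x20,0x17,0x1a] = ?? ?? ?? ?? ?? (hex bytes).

MEM[0x24,0x09,0x20,0x17,0x1a] = af 2a e2 97 b8

D0: mem[0x11..0x14] <- [a9 43 e2 55]
D1: mem[0x14..0x17] <- [04 0c aa 97]
D2: mem[0x08..0x0b] <- [70 2a 47 ce]
D3: mem[0x23..0x27] <- [3c af 7b 03 6d]
D4: mem[0x1a..0x1b] <- [b8 2a]
D5: mem[0x08..0x09] <- [b8 2a]
query mem[0x24]=0xaf, mem[0x09]=0x2a, mem[0x20]=0xe2, mem[0x17]=0x97, mem[0x1a]=0xb8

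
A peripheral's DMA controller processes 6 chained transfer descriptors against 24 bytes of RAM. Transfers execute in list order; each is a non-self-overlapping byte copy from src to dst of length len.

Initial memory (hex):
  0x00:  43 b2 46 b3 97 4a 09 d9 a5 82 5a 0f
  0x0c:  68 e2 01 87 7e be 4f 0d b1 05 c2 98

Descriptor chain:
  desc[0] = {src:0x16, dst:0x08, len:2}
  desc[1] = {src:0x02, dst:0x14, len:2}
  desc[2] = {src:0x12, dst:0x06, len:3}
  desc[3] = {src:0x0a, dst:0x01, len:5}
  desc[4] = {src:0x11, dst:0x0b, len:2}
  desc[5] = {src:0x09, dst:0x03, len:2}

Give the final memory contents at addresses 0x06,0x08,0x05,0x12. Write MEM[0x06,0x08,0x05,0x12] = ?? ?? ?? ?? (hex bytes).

#0 dst[0x08+2] := {0xc2,0x98}
#1 dst[0x14+2] := {0x46,0xb3}
#2 dst[0x06+3] := {0x4f,0x0d,0x46}
#3 dst[0x01+5] := {0x5a,0x0f,0x68,0xe2,0x01}
#4 dst[0x0b+2] := {0xbe,0x4f}
#5 dst[0x03+2] := {0x98,0x5a}
query mem[0x06]=0x4f, mem[0x08]=0x46, mem[0x05]=0x01, mem[0x12]=0x4f

MEM[0x06,0x08,0x05,0x12] = 4f 46 01 4f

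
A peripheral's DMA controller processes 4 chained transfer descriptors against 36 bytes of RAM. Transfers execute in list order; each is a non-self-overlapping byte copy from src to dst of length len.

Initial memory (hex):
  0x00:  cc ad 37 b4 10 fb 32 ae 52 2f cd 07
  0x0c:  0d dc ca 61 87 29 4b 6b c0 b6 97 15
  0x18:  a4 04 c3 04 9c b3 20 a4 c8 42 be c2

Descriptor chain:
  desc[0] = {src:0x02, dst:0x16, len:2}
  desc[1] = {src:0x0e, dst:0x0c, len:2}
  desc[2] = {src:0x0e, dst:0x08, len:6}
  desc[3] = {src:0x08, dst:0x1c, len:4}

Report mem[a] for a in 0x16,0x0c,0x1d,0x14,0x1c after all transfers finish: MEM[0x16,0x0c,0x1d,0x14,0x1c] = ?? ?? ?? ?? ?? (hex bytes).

MEM[0x16,0x0c,0x1d,0x14,0x1c] = 37 4b 61 c0 ca

[0] 0x02->0x16 len=2 : 37 b4
[1] 0x0e->0x0c len=2 : ca 61
[2] 0x0e->0x08 len=6 : ca 61 87 29 4b 6b
[3] 0x08->0x1c len=4 : ca 61 87 29
query mem[0x16]=0x37, mem[0x0c]=0x4b, mem[0x1d]=0x61, mem[0x14]=0xc0, mem[0x1c]=0xca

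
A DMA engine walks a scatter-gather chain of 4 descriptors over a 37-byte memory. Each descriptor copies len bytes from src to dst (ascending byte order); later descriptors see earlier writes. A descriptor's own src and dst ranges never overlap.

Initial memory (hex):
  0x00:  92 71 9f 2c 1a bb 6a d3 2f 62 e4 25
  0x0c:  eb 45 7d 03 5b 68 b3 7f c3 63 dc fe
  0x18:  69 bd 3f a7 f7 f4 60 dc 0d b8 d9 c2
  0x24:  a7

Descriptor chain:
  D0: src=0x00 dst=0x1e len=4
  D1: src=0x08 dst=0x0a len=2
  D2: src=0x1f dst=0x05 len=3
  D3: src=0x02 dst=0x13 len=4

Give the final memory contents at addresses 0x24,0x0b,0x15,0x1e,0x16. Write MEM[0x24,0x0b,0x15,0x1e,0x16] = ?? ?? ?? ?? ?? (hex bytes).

MEM[0x24,0x0b,0x15,0x1e,0x16] = a7 62 1a 92 71

[0] 0x00->0x1e len=4 : 92 71 9f 2c
[1] 0x08->0x0a len=2 : 2f 62
[2] 0x1f->0x05 len=3 : 71 9f 2c
[3] 0x02->0x13 len=4 : 9f 2c 1a 71
query mem[0x24]=0xa7, mem[0x0b]=0x62, mem[0x15]=0x1a, mem[0x1e]=0x92, mem[0x16]=0x71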